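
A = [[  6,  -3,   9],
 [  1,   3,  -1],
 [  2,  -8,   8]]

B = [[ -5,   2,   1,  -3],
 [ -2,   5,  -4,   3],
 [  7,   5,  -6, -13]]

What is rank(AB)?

2

First compute AB:
[[ 39,  42, -36, -144],
 [-18,  12,  -5,  19],
 [ 62,   4, -14, -134]]
Now row reduce the product.
R2 ← R2 + (6/13)·R1: [0, 408/13, -281/13, -617/13]
R3 ← R3 − (62/39)·R1: [0, -816/13, 562/13, 1234/13]
R3 ← R3 + (2)·R2: [0, 0, 0, 0]
2 nonzero rows, so rank(AB) = 2.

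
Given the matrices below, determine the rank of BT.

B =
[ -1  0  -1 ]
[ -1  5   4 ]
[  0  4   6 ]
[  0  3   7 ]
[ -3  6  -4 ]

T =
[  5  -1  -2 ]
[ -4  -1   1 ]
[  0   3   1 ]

2

First compute BT:
[[ -5,  -2,   1],
 [-25,   8,  11],
 [-16,  14,  10],
 [-12,  18,  10],
 [-39, -15,   8]]
Now row reduce the product.
R2 ← R2 − (5)·R1: [0, 18, 6]
R3 ← R3 − (16/5)·R1: [0, 102/5, 34/5]
R4 ← R4 − (12/5)·R1: [0, 114/5, 38/5]
R5 ← R5 − (39/5)·R1: [0, 3/5, 1/5]
R3 ← R3 − (17/15)·R2: [0, 0, 0]
R4 ← R4 − (19/15)·R2: [0, 0, 0]
R5 ← R5 − (1/30)·R2: [0, 0, 0]
2 nonzero rows, so rank(BT) = 2.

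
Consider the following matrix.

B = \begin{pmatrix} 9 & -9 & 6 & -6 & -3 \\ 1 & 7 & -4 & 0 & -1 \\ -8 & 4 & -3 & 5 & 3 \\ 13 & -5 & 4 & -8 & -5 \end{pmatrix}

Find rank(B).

2

Row reduce to echelon form.
R2 ← R2 − (1/9)·R1: [0, 8, -14/3, 2/3, -2/3]
R3 ← R3 + (8/9)·R1: [0, -4, 7/3, -1/3, 1/3]
R4 ← R4 − (13/9)·R1: [0, 8, -14/3, 2/3, -2/3]
R3 ← R3 + (1/2)·R2: [0, 0, 0, 0, 0]
R4 ← R4 − R2: [0, 0, 0, 0, 0]
Echelon form has 2 nonzero rows, so rank(B) = 2.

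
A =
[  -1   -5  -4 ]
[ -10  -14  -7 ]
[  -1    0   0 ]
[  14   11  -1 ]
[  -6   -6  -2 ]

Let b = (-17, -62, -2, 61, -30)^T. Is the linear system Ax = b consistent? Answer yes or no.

yes

Row reduce the augmented matrix [A | b].
R2 ← R2 − (10)·R1: [0, 36, 33, 108]
R3 ← R3 − R1: [0, 5, 4, 15]
R4 ← R4 + (14)·R1: [0, -59, -57, -177]
R5 ← R5 − (6)·R1: [0, 24, 22, 72]
R3 ← R3 − (5/36)·R2: [0, 0, -7/12, 0]
R4 ← R4 + (59/36)·R2: [0, 0, -35/12, 0]
R5 ← R5 − (2/3)·R2: [0, 0, 0, 0]
R4 ← R4 − (5)·R3: [0, 0, 0, 0]
The echelon form has 3 nonzero rows, and every pivot lies in the first 3 columns, so rank(A) = rank([A|b]) = 3.
The system is consistent.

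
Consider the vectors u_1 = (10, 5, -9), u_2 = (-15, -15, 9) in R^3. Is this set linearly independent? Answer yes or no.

Form the matrix with these vectors as rows and row reduce.
R2 ← R2 + (3/2)·R1: [0, -15/2, -9/2]
2 nonzero rows, so the 2 vectors span a space of dimension 2.
Since 2 = 2, the vectors are linearly independent.

yes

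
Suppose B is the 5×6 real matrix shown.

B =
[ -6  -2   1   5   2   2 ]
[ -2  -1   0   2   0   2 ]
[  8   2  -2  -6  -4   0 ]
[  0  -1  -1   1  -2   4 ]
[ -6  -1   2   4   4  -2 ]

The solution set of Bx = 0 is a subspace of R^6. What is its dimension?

Row reduce to echelon form.
R2 ← R2 − (1/3)·R1: [0, -1/3, -1/3, 1/3, -2/3, 4/3]
R3 ← R3 + (4/3)·R1: [0, -2/3, -2/3, 2/3, -4/3, 8/3]
R5 ← R5 − R1: [0, 1, 1, -1, 2, -4]
R3 ← R3 − (2)·R2: [0, 0, 0, 0, 0, 0]
R4 ← R4 − (3)·R2: [0, 0, 0, 0, 0, 0]
R5 ← R5 + (3)·R2: [0, 0, 0, 0, 0, 0]
2 nonzero rows, so rank(B) = 2.
B has 6 columns; by rank–nullity, nullity = 6 − 2 = 4.

4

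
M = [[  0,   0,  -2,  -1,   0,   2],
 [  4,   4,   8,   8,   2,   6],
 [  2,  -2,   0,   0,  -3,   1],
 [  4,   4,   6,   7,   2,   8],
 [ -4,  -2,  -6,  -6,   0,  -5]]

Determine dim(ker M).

3

Row reduce to echelon form.
Swap R1 ↔ R2
R3 ← R3 − (1/2)·R1: [0, -4, -4, -4, -4, -2]
R4 ← R4 − R1: [0, 0, -2, -1, 0, 2]
R5 ← R5 + R1: [0, 2, 2, 2, 2, 1]
Swap R2 ↔ R3
R5 ← R5 + (1/2)·R2: [0, 0, 0, 0, 0, 0]
R4 ← R4 − R3: [0, 0, 0, 0, 0, 0]
3 nonzero rows, so rank(M) = 3.
M has 6 columns; by rank–nullity, nullity = 6 − 3 = 3.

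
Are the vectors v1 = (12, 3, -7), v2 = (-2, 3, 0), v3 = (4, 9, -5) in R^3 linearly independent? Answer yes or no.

no

Form the matrix with these vectors as rows and row reduce.
R2 ← R2 + (1/6)·R1: [0, 7/2, -7/6]
R3 ← R3 − (1/3)·R1: [0, 8, -8/3]
R3 ← R3 − (16/7)·R2: [0, 0, 0]
2 nonzero rows, so the 3 vectors span a space of dimension 2.
Since 2 < 3, the vectors are linearly dependent.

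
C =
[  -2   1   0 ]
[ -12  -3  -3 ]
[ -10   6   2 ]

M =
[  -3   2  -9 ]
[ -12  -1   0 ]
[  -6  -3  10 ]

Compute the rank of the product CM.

First compute CM:
[[ -6,  -5,  18],
 [ 90, -12,  78],
 [-54, -32, 110]]
Now row reduce the product.
R2 ← R2 + (15)·R1: [0, -87, 348]
R3 ← R3 − (9)·R1: [0, 13, -52]
R3 ← R3 + (13/87)·R2: [0, 0, 0]
2 nonzero rows, so rank(CM) = 2.

2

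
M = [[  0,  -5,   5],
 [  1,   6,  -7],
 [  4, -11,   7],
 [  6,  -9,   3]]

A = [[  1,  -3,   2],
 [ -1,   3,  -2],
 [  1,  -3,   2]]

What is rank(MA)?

First compute MA:
[[ 10, -30,  20],
 [-12,  36, -24],
 [ 22, -66,  44],
 [ 18, -54,  36]]
Now row reduce the product.
R2 ← R2 + (6/5)·R1: [0, 0, 0]
R3 ← R3 − (11/5)·R1: [0, 0, 0]
R4 ← R4 − (9/5)·R1: [0, 0, 0]
1 nonzero row, so rank(MA) = 1.

1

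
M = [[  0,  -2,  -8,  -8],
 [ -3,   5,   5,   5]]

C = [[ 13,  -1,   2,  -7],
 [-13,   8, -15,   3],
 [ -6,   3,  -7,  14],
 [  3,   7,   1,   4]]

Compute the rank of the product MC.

2

First compute MC:
[[ 50, -96,  78, -150],
 [-119,  93, -111, 126]]
Now row reduce the product.
R2 ← R2 + (119/50)·R1: [0, -3387/25, 1866/25, -231]
2 nonzero rows, so rank(MC) = 2.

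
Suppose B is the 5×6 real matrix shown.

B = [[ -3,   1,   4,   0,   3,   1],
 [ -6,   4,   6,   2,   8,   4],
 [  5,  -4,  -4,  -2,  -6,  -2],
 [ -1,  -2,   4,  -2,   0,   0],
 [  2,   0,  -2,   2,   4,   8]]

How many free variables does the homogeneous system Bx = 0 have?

Row reduce to echelon form.
R2 ← R2 − (2)·R1: [0, 2, -2, 2, 2, 2]
R3 ← R3 + (5/3)·R1: [0, -7/3, 8/3, -2, -1, -1/3]
R4 ← R4 − (1/3)·R1: [0, -7/3, 8/3, -2, -1, -1/3]
R5 ← R5 + (2/3)·R1: [0, 2/3, 2/3, 2, 6, 26/3]
R3 ← R3 + (7/6)·R2: [0, 0, 1/3, 1/3, 4/3, 2]
R4 ← R4 + (7/6)·R2: [0, 0, 1/3, 1/3, 4/3, 2]
R5 ← R5 − (1/3)·R2: [0, 0, 4/3, 4/3, 16/3, 8]
R4 ← R4 − R3: [0, 0, 0, 0, 0, 0]
R5 ← R5 − (4)·R3: [0, 0, 0, 0, 0, 0]
3 nonzero rows, so rank(B) = 3.
B has 6 columns; by rank–nullity, nullity = 6 − 3 = 3.

3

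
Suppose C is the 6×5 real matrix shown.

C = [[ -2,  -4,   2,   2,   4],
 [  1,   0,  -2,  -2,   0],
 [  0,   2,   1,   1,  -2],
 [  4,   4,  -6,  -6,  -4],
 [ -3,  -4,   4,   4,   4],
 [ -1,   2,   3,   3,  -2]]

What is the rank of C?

Row reduce to echelon form.
R2 ← R2 + (1/2)·R1: [0, -2, -1, -1, 2]
R4 ← R4 + (2)·R1: [0, -4, -2, -2, 4]
R5 ← R5 − (3/2)·R1: [0, 2, 1, 1, -2]
R6 ← R6 − (1/2)·R1: [0, 4, 2, 2, -4]
R3 ← R3 + R2: [0, 0, 0, 0, 0]
R4 ← R4 − (2)·R2: [0, 0, 0, 0, 0]
R5 ← R5 + R2: [0, 0, 0, 0, 0]
R6 ← R6 + (2)·R2: [0, 0, 0, 0, 0]
Echelon form has 2 nonzero rows, so rank(C) = 2.

2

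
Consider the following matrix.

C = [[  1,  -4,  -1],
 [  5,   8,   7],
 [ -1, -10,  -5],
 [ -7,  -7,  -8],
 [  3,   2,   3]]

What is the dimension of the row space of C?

2

Row reduce to echelon form.
R2 ← R2 − (5)·R1: [0, 28, 12]
R3 ← R3 + R1: [0, -14, -6]
R4 ← R4 + (7)·R1: [0, -35, -15]
R5 ← R5 − (3)·R1: [0, 14, 6]
R3 ← R3 + (1/2)·R2: [0, 0, 0]
R4 ← R4 + (5/4)·R2: [0, 0, 0]
R5 ← R5 − (1/2)·R2: [0, 0, 0]
Echelon form has 2 nonzero rows, so rank(C) = 2.
The row space has dimension equal to the rank: 2.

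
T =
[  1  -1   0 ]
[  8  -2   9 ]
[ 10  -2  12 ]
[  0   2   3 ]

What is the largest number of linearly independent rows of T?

2

Row reduce to echelon form.
R2 ← R2 − (8)·R1: [0, 6, 9]
R3 ← R3 − (10)·R1: [0, 8, 12]
R3 ← R3 − (4/3)·R2: [0, 0, 0]
R4 ← R4 − (1/3)·R2: [0, 0, 0]
Echelon form has 2 nonzero rows, so rank(T) = 2.
The rank gives the maximum number of linearly independent rows: 2.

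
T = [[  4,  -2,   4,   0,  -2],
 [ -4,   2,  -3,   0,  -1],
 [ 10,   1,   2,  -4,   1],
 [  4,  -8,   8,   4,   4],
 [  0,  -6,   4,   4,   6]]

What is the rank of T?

3

Row reduce to echelon form.
R2 ← R2 + R1: [0, 0, 1, 0, -3]
R3 ← R3 − (5/2)·R1: [0, 6, -8, -4, 6]
R4 ← R4 − R1: [0, -6, 4, 4, 6]
Swap R2 ↔ R3
R4 ← R4 + R2: [0, 0, -4, 0, 12]
R5 ← R5 + R2: [0, 0, -4, 0, 12]
R4 ← R4 + (4)·R3: [0, 0, 0, 0, 0]
R5 ← R5 + (4)·R3: [0, 0, 0, 0, 0]
Echelon form has 3 nonzero rows, so rank(T) = 3.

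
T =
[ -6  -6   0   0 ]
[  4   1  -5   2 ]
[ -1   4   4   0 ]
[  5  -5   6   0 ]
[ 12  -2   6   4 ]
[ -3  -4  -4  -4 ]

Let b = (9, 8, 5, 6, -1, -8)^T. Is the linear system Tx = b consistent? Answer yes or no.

no

Row reduce the augmented matrix [T | b].
R2 ← R2 + (2/3)·R1: [0, -3, -5, 2, 14]
R3 ← R3 − (1/6)·R1: [0, 5, 4, 0, 7/2]
R4 ← R4 + (5/6)·R1: [0, -10, 6, 0, 27/2]
R5 ← R5 + (2)·R1: [0, -14, 6, 4, 17]
R6 ← R6 − (1/2)·R1: [0, -1, -4, -4, -25/2]
R3 ← R3 + (5/3)·R2: [0, 0, -13/3, 10/3, 161/6]
R4 ← R4 − (10/3)·R2: [0, 0, 68/3, -20/3, -199/6]
R5 ← R5 − (14/3)·R2: [0, 0, 88/3, -16/3, -145/3]
R6 ← R6 − (1/3)·R2: [0, 0, -7/3, -14/3, -103/6]
R4 ← R4 + (68/13)·R3: [0, 0, 0, 140/13, 2787/26]
R5 ← R5 + (88/13)·R3: [0, 0, 0, 224/13, 1733/13]
R6 ← R6 − (7/13)·R3: [0, 0, 0, -84/13, -411/13]
R5 ← R5 − (8/5)·R4: [0, 0, 0, 0, -191/5]
R6 ← R6 + (3/5)·R4: [0, 0, 0, 0, 327/10]
R6 ← R6 + (327/382)·R5: [0, 0, 0, 0, 0]
The echelon form has 5 nonzero rows; the last pivot sits in the augmented column, so rank(T) = 4 but rank([T|b]) = 5.
Since the ranks differ, the system is inconsistent.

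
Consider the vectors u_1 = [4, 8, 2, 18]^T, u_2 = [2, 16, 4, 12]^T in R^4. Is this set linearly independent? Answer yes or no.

Form the matrix with these vectors as rows and row reduce.
R2 ← R2 − (1/2)·R1: [0, 12, 3, 3]
2 nonzero rows, so the 2 vectors span a space of dimension 2.
Since 2 = 2, the vectors are linearly independent.

yes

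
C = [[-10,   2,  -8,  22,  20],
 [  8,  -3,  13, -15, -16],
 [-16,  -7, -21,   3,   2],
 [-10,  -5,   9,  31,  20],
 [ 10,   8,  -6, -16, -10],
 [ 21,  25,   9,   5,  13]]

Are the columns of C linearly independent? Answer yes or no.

Row reduce C to echelon form.
R2 ← R2 + (4/5)·R1: [0, -7/5, 33/5, 13/5, 0]
R3 ← R3 − (8/5)·R1: [0, -51/5, -41/5, -161/5, -30]
R4 ← R4 − R1: [0, -7, 17, 9, 0]
R5 ← R5 + R1: [0, 10, -14, 6, 10]
R6 ← R6 + (21/10)·R1: [0, 146/5, -39/5, 256/5, 55]
R3 ← R3 − (51/7)·R2: [0, 0, -394/7, -358/7, -30]
R4 ← R4 − (5)·R2: [0, 0, -16, -4, 0]
R5 ← R5 + (50/7)·R2: [0, 0, 232/7, 172/7, 10]
R6 ← R6 + (146/7)·R2: [0, 0, 909/7, 738/7, 55]
R4 ← R4 − (56/197)·R3: [0, 0, 0, 2076/197, 1680/197]
R5 ← R5 + (116/197)·R3: [0, 0, 0, -1092/197, -1510/197]
R6 ← R6 + (909/394)·R3: [0, 0, 0, -2475/197, -2800/197]
R5 ← R5 + (91/173)·R4: [0, 0, 0, 0, -550/173]
R6 ← R6 + (825/692)·R4: [0, 0, 0, 0, -700/173]
R6 ← R6 − (14/11)·R5: [0, 0, 0, 0, 0]
5 pivots among 5 columns.
Every column is a pivot column, so the columns are linearly independent.

yes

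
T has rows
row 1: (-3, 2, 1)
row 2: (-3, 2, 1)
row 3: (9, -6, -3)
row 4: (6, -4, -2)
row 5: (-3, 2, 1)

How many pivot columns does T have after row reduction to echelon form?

Row reduce to echelon form.
R2 ← R2 − R1: [0, 0, 0]
R3 ← R3 + (3)·R1: [0, 0, 0]
R4 ← R4 + (2)·R1: [0, 0, 0]
R5 ← R5 − R1: [0, 0, 0]
Echelon form has 1 nonzero row, so rank(T) = 1.
Each nonzero row contributes one pivot column: 1 pivot columns.

1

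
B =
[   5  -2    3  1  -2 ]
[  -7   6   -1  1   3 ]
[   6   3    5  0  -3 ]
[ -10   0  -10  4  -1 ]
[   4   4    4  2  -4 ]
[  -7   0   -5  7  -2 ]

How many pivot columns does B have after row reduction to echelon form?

Row reduce to echelon form.
R2 ← R2 + (7/5)·R1: [0, 16/5, 16/5, 12/5, 1/5]
R3 ← R3 − (6/5)·R1: [0, 27/5, 7/5, -6/5, -3/5]
R4 ← R4 + (2)·R1: [0, -4, -4, 6, -5]
R5 ← R5 − (4/5)·R1: [0, 28/5, 8/5, 6/5, -12/5]
R6 ← R6 + (7/5)·R1: [0, -14/5, -4/5, 42/5, -24/5]
R3 ← R3 − (27/16)·R2: [0, 0, -4, -21/4, -15/16]
R4 ← R4 + (5/4)·R2: [0, 0, 0, 9, -19/4]
R5 ← R5 − (7/4)·R2: [0, 0, -4, -3, -11/4]
R6 ← R6 + (7/8)·R2: [0, 0, 2, 21/2, -37/8]
R5 ← R5 − R3: [0, 0, 0, 9/4, -29/16]
R6 ← R6 + (1/2)·R3: [0, 0, 0, 63/8, -163/32]
R5 ← R5 − (1/4)·R4: [0, 0, 0, 0, -5/8]
R6 ← R6 − (7/8)·R4: [0, 0, 0, 0, -15/16]
R6 ← R6 − (3/2)·R5: [0, 0, 0, 0, 0]
Echelon form has 5 nonzero rows, so rank(B) = 5.
Each nonzero row contributes one pivot column: 5 pivot columns.

5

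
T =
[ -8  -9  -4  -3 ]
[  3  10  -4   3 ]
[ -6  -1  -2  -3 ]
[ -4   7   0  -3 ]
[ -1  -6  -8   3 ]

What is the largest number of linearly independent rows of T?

Row reduce to echelon form.
R2 ← R2 + (3/8)·R1: [0, 53/8, -11/2, 15/8]
R3 ← R3 − (3/4)·R1: [0, 23/4, 1, -3/4]
R4 ← R4 − (1/2)·R1: [0, 23/2, 2, -3/2]
R5 ← R5 − (1/8)·R1: [0, -39/8, -15/2, 27/8]
R3 ← R3 − (46/53)·R2: [0, 0, 306/53, -126/53]
R4 ← R4 − (92/53)·R2: [0, 0, 612/53, -252/53]
R5 ← R5 + (39/53)·R2: [0, 0, -612/53, 252/53]
R4 ← R4 − (2)·R3: [0, 0, 0, 0]
R5 ← R5 + (2)·R3: [0, 0, 0, 0]
Echelon form has 3 nonzero rows, so rank(T) = 3.
The rank gives the maximum number of linearly independent rows: 3.

3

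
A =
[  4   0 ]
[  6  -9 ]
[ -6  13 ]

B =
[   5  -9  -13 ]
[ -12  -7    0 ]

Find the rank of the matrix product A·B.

First compute AB:
[[ 20, -36, -52],
 [138,   9, -78],
 [-186, -37,  78]]
Now row reduce the product.
R2 ← R2 − (69/10)·R1: [0, 1287/5, 1404/5]
R3 ← R3 + (93/10)·R1: [0, -1859/5, -2028/5]
R3 ← R3 + (13/9)·R2: [0, 0, 0]
2 nonzero rows, so rank(AB) = 2.

2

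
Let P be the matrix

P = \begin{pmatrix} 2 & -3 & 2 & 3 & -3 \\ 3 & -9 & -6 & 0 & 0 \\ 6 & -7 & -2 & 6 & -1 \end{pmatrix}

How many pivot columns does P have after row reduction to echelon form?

Row reduce to echelon form.
R2 ← R2 − (3/2)·R1: [0, -9/2, -9, -9/2, 9/2]
R3 ← R3 − (3)·R1: [0, 2, -8, -3, 8]
R3 ← R3 + (4/9)·R2: [0, 0, -12, -5, 10]
Echelon form has 3 nonzero rows, so rank(P) = 3.
Each nonzero row contributes one pivot column: 3 pivot columns.

3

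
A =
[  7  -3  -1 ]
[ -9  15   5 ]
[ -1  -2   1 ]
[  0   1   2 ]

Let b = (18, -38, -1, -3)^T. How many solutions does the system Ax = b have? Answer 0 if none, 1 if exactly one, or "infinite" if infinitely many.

1

Row reduce the augmented matrix [A | b].
R2 ← R2 + (9/7)·R1: [0, 78/7, 26/7, -104/7]
R3 ← R3 + (1/7)·R1: [0, -17/7, 6/7, 11/7]
R3 ← R3 + (17/78)·R2: [0, 0, 5/3, -5/3]
R4 ← R4 − (7/78)·R2: [0, 0, 5/3, -5/3]
R4 ← R4 − R3: [0, 0, 0, 0]
The echelon form has 3 nonzero rows, and every pivot lies in the first 3 columns, so rank(A) = rank([A|b]) = 3.
The system is consistent.
rank = 3 = number of unknowns, so the solution is unique.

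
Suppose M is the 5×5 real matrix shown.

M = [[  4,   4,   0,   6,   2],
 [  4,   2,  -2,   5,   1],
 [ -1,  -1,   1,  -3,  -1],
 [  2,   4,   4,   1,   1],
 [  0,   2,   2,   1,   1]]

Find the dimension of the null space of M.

Row reduce to echelon form.
R2 ← R2 − R1: [0, -2, -2, -1, -1]
R3 ← R3 + (1/4)·R1: [0, 0, 1, -3/2, -1/2]
R4 ← R4 − (1/2)·R1: [0, 2, 4, -2, 0]
R4 ← R4 + R2: [0, 0, 2, -3, -1]
R5 ← R5 + R2: [0, 0, 0, 0, 0]
R4 ← R4 − (2)·R3: [0, 0, 0, 0, 0]
3 nonzero rows, so rank(M) = 3.
M has 5 columns; by rank–nullity, nullity = 5 − 3 = 2.

2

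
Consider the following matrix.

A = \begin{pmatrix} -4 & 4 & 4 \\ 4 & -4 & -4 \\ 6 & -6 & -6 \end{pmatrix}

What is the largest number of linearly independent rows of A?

1

Row reduce to echelon form.
R2 ← R2 + R1: [0, 0, 0]
R3 ← R3 + (3/2)·R1: [0, 0, 0]
Echelon form has 1 nonzero row, so rank(A) = 1.
The rank gives the maximum number of linearly independent rows: 1.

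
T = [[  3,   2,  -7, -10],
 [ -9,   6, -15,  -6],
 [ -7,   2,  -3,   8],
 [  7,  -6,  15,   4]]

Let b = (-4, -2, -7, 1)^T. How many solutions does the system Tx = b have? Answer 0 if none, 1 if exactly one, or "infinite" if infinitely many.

0

Row reduce the augmented matrix [T | b].
R2 ← R2 + (3)·R1: [0, 12, -36, -36, -14]
R3 ← R3 + (7/3)·R1: [0, 20/3, -58/3, -46/3, -49/3]
R4 ← R4 − (7/3)·R1: [0, -32/3, 94/3, 82/3, 31/3]
R3 ← R3 − (5/9)·R2: [0, 0, 2/3, 14/3, -77/9]
R4 ← R4 + (8/9)·R2: [0, 0, -2/3, -14/3, -19/9]
R4 ← R4 + R3: [0, 0, 0, 0, -32/3]
The echelon form has 4 nonzero rows; the last pivot sits in the augmented column, so rank(T) = 3 but rank([T|b]) = 4.
Since the ranks differ, the system is inconsistent.
It has no solutions.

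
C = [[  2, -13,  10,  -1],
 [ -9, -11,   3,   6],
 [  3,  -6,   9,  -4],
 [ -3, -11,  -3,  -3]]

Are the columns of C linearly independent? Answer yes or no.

Row reduce C to echelon form.
R2 ← R2 + (9/2)·R1: [0, -139/2, 48, 3/2]
R3 ← R3 − (3/2)·R1: [0, 27/2, -6, -5/2]
R4 ← R4 + (3/2)·R1: [0, -61/2, 12, -9/2]
R3 ← R3 + (27/139)·R2: [0, 0, 462/139, -307/139]
R4 ← R4 − (61/139)·R2: [0, 0, -1260/139, -717/139]
R4 ← R4 + (30/11)·R3: [0, 0, 0, -123/11]
4 pivots among 4 columns.
Every column is a pivot column, so the columns are linearly independent.

yes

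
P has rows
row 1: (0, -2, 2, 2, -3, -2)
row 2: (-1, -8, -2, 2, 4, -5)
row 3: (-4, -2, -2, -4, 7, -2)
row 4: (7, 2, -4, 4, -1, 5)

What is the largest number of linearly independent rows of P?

3

Row reduce to echelon form.
Swap R1 ↔ R2
R3 ← R3 − (4)·R1: [0, 30, 6, -12, -9, 18]
R4 ← R4 + (7)·R1: [0, -54, -18, 18, 27, -30]
R3 ← R3 + (15)·R2: [0, 0, 36, 18, -54, -12]
R4 ← R4 − (27)·R2: [0, 0, -72, -36, 108, 24]
R4 ← R4 + (2)·R3: [0, 0, 0, 0, 0, 0]
Echelon form has 3 nonzero rows, so rank(P) = 3.
The rank gives the maximum number of linearly independent rows: 3.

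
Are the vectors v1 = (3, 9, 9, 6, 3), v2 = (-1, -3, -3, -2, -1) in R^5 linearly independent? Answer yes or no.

Form the matrix with these vectors as rows and row reduce.
R2 ← R2 + (1/3)·R1: [0, 0, 0, 0, 0]
1 nonzero row, so the 2 vectors span a space of dimension 1.
Since 1 < 2, the vectors are linearly dependent.

no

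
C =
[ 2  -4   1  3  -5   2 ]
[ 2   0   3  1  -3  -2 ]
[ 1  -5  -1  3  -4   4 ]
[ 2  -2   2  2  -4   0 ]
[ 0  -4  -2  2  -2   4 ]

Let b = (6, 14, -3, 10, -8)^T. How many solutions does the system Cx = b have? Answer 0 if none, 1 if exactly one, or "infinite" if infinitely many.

Row reduce the augmented matrix [C | b].
R2 ← R2 − R1: [0, 4, 2, -2, 2, -4, 8]
R3 ← R3 − (1/2)·R1: [0, -3, -3/2, 3/2, -3/2, 3, -6]
R4 ← R4 − R1: [0, 2, 1, -1, 1, -2, 4]
R3 ← R3 + (3/4)·R2: [0, 0, 0, 0, 0, 0, 0]
R4 ← R4 − (1/2)·R2: [0, 0, 0, 0, 0, 0, 0]
R5 ← R5 + R2: [0, 0, 0, 0, 0, 0, 0]
The echelon form has 2 nonzero rows, and every pivot lies in the first 6 columns, so rank(C) = rank([C|b]) = 2.
The system is consistent.
rank = 2 < 6 unknowns, so there are infinitely many solutions.

infinite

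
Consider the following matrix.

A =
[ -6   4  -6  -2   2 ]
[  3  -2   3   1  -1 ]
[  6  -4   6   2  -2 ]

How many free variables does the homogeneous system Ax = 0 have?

4

Row reduce to echelon form.
R2 ← R2 + (1/2)·R1: [0, 0, 0, 0, 0]
R3 ← R3 + R1: [0, 0, 0, 0, 0]
1 nonzero row, so rank(A) = 1.
A has 5 columns; by rank–nullity, nullity = 5 − 1 = 4.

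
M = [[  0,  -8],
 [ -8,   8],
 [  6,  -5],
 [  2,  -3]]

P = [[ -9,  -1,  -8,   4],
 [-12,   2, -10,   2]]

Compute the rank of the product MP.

2

First compute MP:
[[ 96, -16,  80, -16],
 [-24,  24, -16, -16],
 [  6, -16,   2,  14],
 [ 18,  -8,  14,   2]]
Now row reduce the product.
R2 ← R2 + (1/4)·R1: [0, 20, 4, -20]
R3 ← R3 − (1/16)·R1: [0, -15, -3, 15]
R4 ← R4 − (3/16)·R1: [0, -5, -1, 5]
R3 ← R3 + (3/4)·R2: [0, 0, 0, 0]
R4 ← R4 + (1/4)·R2: [0, 0, 0, 0]
2 nonzero rows, so rank(MP) = 2.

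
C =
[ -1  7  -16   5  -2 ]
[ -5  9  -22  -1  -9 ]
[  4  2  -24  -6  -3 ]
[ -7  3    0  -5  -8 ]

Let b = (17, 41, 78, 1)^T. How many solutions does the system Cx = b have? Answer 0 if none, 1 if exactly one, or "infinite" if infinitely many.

infinite

Row reduce the augmented matrix [C | b].
R2 ← R2 − (5)·R1: [0, -26, 58, -26, 1, -44]
R3 ← R3 + (4)·R1: [0, 30, -88, 14, -11, 146]
R4 ← R4 − (7)·R1: [0, -46, 112, -40, 6, -118]
R3 ← R3 + (15/13)·R2: [0, 0, -274/13, -16, -128/13, 1238/13]
R4 ← R4 − (23/13)·R2: [0, 0, 122/13, 6, 55/13, -522/13]
R4 ← R4 + (61/137)·R3: [0, 0, 0, -154/137, -21/137, 308/137]
The echelon form has 4 nonzero rows, and every pivot lies in the first 5 columns, so rank(C) = rank([C|b]) = 4.
The system is consistent.
rank = 4 < 5 unknowns, so there are infinitely many solutions.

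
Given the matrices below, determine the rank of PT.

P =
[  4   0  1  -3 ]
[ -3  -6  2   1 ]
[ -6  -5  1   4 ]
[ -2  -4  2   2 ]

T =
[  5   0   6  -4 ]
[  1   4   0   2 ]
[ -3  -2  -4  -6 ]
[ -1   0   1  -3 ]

First compute PT:
[[ 20,  -2,  17, -13],
 [-28, -28, -25, -15],
 [-42, -22, -36,  -4],
 [-22, -20, -18, -18]]
Now row reduce the product.
R2 ← R2 + (7/5)·R1: [0, -154/5, -6/5, -166/5]
R3 ← R3 + (21/10)·R1: [0, -131/5, -3/10, -313/10]
R4 ← R4 + (11/10)·R1: [0, -111/5, 7/10, -323/10]
R3 ← R3 − (131/154)·R2: [0, 0, 111/154, -471/154]
R4 ← R4 − (111/154)·R2: [0, 0, 241/154, -1289/154]
R4 ← R4 − (241/111)·R3: [0, 0, 0, -64/37]
4 nonzero rows, so rank(PT) = 4.

4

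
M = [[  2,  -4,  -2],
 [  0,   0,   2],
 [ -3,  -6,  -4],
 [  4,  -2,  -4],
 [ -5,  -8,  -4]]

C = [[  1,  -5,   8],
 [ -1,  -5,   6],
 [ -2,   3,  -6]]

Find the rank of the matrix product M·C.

First compute MC:
[[ 10,   4,   4],
 [ -4,   6, -12],
 [ 11,  33, -36],
 [ 14, -22,  44],
 [ 11,  53, -64]]
Now row reduce the product.
R2 ← R2 + (2/5)·R1: [0, 38/5, -52/5]
R3 ← R3 − (11/10)·R1: [0, 143/5, -202/5]
R4 ← R4 − (7/5)·R1: [0, -138/5, 192/5]
R5 ← R5 − (11/10)·R1: [0, 243/5, -342/5]
R3 ← R3 − (143/38)·R2: [0, 0, -24/19]
R4 ← R4 + (69/19)·R2: [0, 0, 12/19]
R5 ← R5 − (243/38)·R2: [0, 0, -36/19]
R4 ← R4 + (1/2)·R3: [0, 0, 0]
R5 ← R5 − (3/2)·R3: [0, 0, 0]
3 nonzero rows, so rank(MC) = 3.

3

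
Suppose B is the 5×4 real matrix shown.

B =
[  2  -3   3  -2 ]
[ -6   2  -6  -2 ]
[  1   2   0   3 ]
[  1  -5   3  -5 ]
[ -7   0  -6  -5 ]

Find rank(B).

2

Row reduce to echelon form.
R2 ← R2 + (3)·R1: [0, -7, 3, -8]
R3 ← R3 − (1/2)·R1: [0, 7/2, -3/2, 4]
R4 ← R4 − (1/2)·R1: [0, -7/2, 3/2, -4]
R5 ← R5 + (7/2)·R1: [0, -21/2, 9/2, -12]
R3 ← R3 + (1/2)·R2: [0, 0, 0, 0]
R4 ← R4 − (1/2)·R2: [0, 0, 0, 0]
R5 ← R5 − (3/2)·R2: [0, 0, 0, 0]
Echelon form has 2 nonzero rows, so rank(B) = 2.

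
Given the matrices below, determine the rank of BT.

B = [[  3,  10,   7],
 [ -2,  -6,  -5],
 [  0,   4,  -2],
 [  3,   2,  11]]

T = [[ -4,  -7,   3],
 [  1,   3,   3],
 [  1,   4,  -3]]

First compute BT:
[[  5,  37,  18],
 [ -3, -24,  -9],
 [  2,   4,  18],
 [  1,  29, -18]]
Now row reduce the product.
R2 ← R2 + (3/5)·R1: [0, -9/5, 9/5]
R3 ← R3 − (2/5)·R1: [0, -54/5, 54/5]
R4 ← R4 − (1/5)·R1: [0, 108/5, -108/5]
R3 ← R3 − (6)·R2: [0, 0, 0]
R4 ← R4 + (12)·R2: [0, 0, 0]
2 nonzero rows, so rank(BT) = 2.

2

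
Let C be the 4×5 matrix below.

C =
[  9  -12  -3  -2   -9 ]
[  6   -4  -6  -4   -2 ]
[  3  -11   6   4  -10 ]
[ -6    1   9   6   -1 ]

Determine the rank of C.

Row reduce to echelon form.
R2 ← R2 − (2/3)·R1: [0, 4, -4, -8/3, 4]
R3 ← R3 − (1/3)·R1: [0, -7, 7, 14/3, -7]
R4 ← R4 + (2/3)·R1: [0, -7, 7, 14/3, -7]
R3 ← R3 + (7/4)·R2: [0, 0, 0, 0, 0]
R4 ← R4 + (7/4)·R2: [0, 0, 0, 0, 0]
Echelon form has 2 nonzero rows, so rank(C) = 2.

2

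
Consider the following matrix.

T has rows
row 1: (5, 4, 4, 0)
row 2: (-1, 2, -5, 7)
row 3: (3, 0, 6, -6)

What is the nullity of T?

Row reduce to echelon form.
R2 ← R2 + (1/5)·R1: [0, 14/5, -21/5, 7]
R3 ← R3 − (3/5)·R1: [0, -12/5, 18/5, -6]
R3 ← R3 + (6/7)·R2: [0, 0, 0, 0]
2 nonzero rows, so rank(T) = 2.
T has 4 columns; by rank–nullity, nullity = 4 − 2 = 2.

2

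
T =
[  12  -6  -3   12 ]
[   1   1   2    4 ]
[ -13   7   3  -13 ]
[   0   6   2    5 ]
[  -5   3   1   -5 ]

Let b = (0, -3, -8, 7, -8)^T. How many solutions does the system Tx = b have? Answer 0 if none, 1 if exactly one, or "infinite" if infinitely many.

Row reduce the augmented matrix [T | b].
R2 ← R2 − (1/12)·R1: [0, 3/2, 9/4, 3, -3]
R3 ← R3 + (13/12)·R1: [0, 1/2, -1/4, 0, -8]
R5 ← R5 + (5/12)·R1: [0, 1/2, -1/4, 0, -8]
R3 ← R3 − (1/3)·R2: [0, 0, -1, -1, -7]
R4 ← R4 − (4)·R2: [0, 0, -7, -7, 19]
R5 ← R5 − (1/3)·R2: [0, 0, -1, -1, -7]
R4 ← R4 − (7)·R3: [0, 0, 0, 0, 68]
R5 ← R5 − R3: [0, 0, 0, 0, 0]
The echelon form has 4 nonzero rows; the last pivot sits in the augmented column, so rank(T) = 3 but rank([T|b]) = 4.
Since the ranks differ, the system is inconsistent.
It has no solutions.

0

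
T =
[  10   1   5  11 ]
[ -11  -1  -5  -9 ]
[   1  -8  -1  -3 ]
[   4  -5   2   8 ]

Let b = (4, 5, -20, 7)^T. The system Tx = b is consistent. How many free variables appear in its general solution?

1

Row reduce the augmented matrix [T | b].
R2 ← R2 + (11/10)·R1: [0, 1/10, 1/2, 31/10, 47/5]
R3 ← R3 − (1/10)·R1: [0, -81/10, -3/2, -41/10, -102/5]
R4 ← R4 − (2/5)·R1: [0, -27/5, 0, 18/5, 27/5]
R3 ← R3 + (81)·R2: [0, 0, 39, 247, 741]
R4 ← R4 + (54)·R2: [0, 0, 27, 171, 513]
R4 ← R4 − (9/13)·R3: [0, 0, 0, 0, 0]
The echelon form has 3 nonzero rows, and every pivot lies in the first 4 columns, so rank(T) = rank([T|b]) = 3.
The system is consistent.
Free variables = (unknowns) − (rank) = 4 − 3 = 1.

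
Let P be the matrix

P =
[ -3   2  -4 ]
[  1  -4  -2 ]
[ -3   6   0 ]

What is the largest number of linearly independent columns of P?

Row reduce to echelon form.
R2 ← R2 + (1/3)·R1: [0, -10/3, -10/3]
R3 ← R3 − R1: [0, 4, 4]
R3 ← R3 + (6/5)·R2: [0, 0, 0]
Echelon form has 2 nonzero rows, so rank(P) = 2.
The rank gives the maximum number of linearly independent columns: 2.

2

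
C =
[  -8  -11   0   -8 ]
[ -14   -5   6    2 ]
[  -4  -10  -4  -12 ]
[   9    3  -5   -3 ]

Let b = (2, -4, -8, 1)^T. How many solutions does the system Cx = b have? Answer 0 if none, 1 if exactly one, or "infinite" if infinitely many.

0

Row reduce the augmented matrix [C | b].
R2 ← R2 − (7/4)·R1: [0, 57/4, 6, 16, -15/2]
R3 ← R3 − (1/2)·R1: [0, -9/2, -4, -8, -9]
R4 ← R4 + (9/8)·R1: [0, -75/8, -5, -12, 13/4]
R3 ← R3 + (6/19)·R2: [0, 0, -40/19, -56/19, -216/19]
R4 ← R4 + (25/38)·R2: [0, 0, -20/19, -28/19, -32/19]
R4 ← R4 − (1/2)·R3: [0, 0, 0, 0, 4]
The echelon form has 4 nonzero rows; the last pivot sits in the augmented column, so rank(C) = 3 but rank([C|b]) = 4.
Since the ranks differ, the system is inconsistent.
It has no solutions.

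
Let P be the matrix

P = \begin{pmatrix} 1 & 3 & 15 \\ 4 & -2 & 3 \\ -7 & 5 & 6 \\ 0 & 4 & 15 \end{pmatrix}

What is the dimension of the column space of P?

3

Row reduce to echelon form.
R2 ← R2 − (4)·R1: [0, -14, -57]
R3 ← R3 + (7)·R1: [0, 26, 111]
R3 ← R3 + (13/7)·R2: [0, 0, 36/7]
R4 ← R4 + (2/7)·R2: [0, 0, -9/7]
R4 ← R4 + (1/4)·R3: [0, 0, 0]
Echelon form has 3 nonzero rows, so rank(P) = 3.
The column space has dimension equal to the rank: 3.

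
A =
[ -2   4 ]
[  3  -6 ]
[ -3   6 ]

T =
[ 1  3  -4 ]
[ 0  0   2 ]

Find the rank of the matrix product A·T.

First compute AT:
[[ -2,  -6,  16],
 [  3,   9, -24],
 [ -3,  -9,  24]]
Now row reduce the product.
R2 ← R2 + (3/2)·R1: [0, 0, 0]
R3 ← R3 − (3/2)·R1: [0, 0, 0]
1 nonzero row, so rank(AT) = 1.

1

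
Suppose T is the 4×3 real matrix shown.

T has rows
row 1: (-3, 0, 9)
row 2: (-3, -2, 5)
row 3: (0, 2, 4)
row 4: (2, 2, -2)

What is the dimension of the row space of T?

2

Row reduce to echelon form.
R2 ← R2 − R1: [0, -2, -4]
R4 ← R4 + (2/3)·R1: [0, 2, 4]
R3 ← R3 + R2: [0, 0, 0]
R4 ← R4 + R2: [0, 0, 0]
Echelon form has 2 nonzero rows, so rank(T) = 2.
The row space has dimension equal to the rank: 2.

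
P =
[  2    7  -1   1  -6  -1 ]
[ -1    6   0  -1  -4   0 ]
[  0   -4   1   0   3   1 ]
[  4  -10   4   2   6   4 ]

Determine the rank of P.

3

Row reduce to echelon form.
R2 ← R2 + (1/2)·R1: [0, 19/2, -1/2, -1/2, -7, -1/2]
R4 ← R4 − (2)·R1: [0, -24, 6, 0, 18, 6]
R3 ← R3 + (8/19)·R2: [0, 0, 15/19, -4/19, 1/19, 15/19]
R4 ← R4 + (48/19)·R2: [0, 0, 90/19, -24/19, 6/19, 90/19]
R4 ← R4 − (6)·R3: [0, 0, 0, 0, 0, 0]
Echelon form has 3 nonzero rows, so rank(P) = 3.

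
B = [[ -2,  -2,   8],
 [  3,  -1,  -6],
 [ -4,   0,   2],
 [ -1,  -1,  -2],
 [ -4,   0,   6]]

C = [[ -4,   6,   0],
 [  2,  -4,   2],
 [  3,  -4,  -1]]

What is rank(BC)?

First compute BC:
[[ 28, -36, -12],
 [-32,  46,   4],
 [ 22, -32,  -2],
 [ -4,   6,   0],
 [ 34, -48,  -6]]
Now row reduce the product.
R2 ← R2 + (8/7)·R1: [0, 34/7, -68/7]
R3 ← R3 − (11/14)·R1: [0, -26/7, 52/7]
R4 ← R4 + (1/7)·R1: [0, 6/7, -12/7]
R5 ← R5 − (17/14)·R1: [0, -30/7, 60/7]
R3 ← R3 + (13/17)·R2: [0, 0, 0]
R4 ← R4 − (3/17)·R2: [0, 0, 0]
R5 ← R5 + (15/17)·R2: [0, 0, 0]
2 nonzero rows, so rank(BC) = 2.

2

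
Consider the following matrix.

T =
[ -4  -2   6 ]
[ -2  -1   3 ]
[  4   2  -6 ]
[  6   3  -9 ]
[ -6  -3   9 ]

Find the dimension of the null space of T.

2

Row reduce to echelon form.
R2 ← R2 − (1/2)·R1: [0, 0, 0]
R3 ← R3 + R1: [0, 0, 0]
R4 ← R4 + (3/2)·R1: [0, 0, 0]
R5 ← R5 − (3/2)·R1: [0, 0, 0]
1 nonzero row, so rank(T) = 1.
T has 3 columns; by rank–nullity, nullity = 3 − 1 = 2.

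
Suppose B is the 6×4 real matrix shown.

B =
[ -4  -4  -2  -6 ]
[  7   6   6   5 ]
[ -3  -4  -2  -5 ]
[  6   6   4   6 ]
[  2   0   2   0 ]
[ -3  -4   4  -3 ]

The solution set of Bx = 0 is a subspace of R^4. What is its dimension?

Row reduce to echelon form.
R2 ← R2 + (7/4)·R1: [0, -1, 5/2, -11/2]
R3 ← R3 − (3/4)·R1: [0, -1, -1/2, -1/2]
R4 ← R4 + (3/2)·R1: [0, 0, 1, -3]
R5 ← R5 + (1/2)·R1: [0, -2, 1, -3]
R6 ← R6 − (3/4)·R1: [0, -1, 11/2, 3/2]
R3 ← R3 − R2: [0, 0, -3, 5]
R5 ← R5 − (2)·R2: [0, 0, -4, 8]
R6 ← R6 − R2: [0, 0, 3, 7]
R4 ← R4 + (1/3)·R3: [0, 0, 0, -4/3]
R5 ← R5 − (4/3)·R3: [0, 0, 0, 4/3]
R6 ← R6 + R3: [0, 0, 0, 12]
R5 ← R5 + R4: [0, 0, 0, 0]
R6 ← R6 + (9)·R4: [0, 0, 0, 0]
4 nonzero rows, so rank(B) = 4.
B has 4 columns; by rank–nullity, nullity = 4 − 4 = 0.

0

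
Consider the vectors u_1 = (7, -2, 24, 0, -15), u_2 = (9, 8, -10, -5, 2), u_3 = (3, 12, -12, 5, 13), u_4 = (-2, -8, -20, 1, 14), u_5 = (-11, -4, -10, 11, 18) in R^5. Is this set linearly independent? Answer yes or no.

yes

Form the matrix with these vectors as rows and row reduce.
R2 ← R2 − (9/7)·R1: [0, 74/7, -286/7, -5, 149/7]
R3 ← R3 − (3/7)·R1: [0, 90/7, -156/7, 5, 136/7]
R4 ← R4 + (2/7)·R1: [0, -60/7, -92/7, 1, 68/7]
R5 ← R5 + (11/7)·R1: [0, -50/7, 194/7, 11, -39/7]
R3 ← R3 − (45/37)·R2: [0, 0, 1014/37, 410/37, -239/37]
R4 ← R4 + (30/37)·R2: [0, 0, -1712/37, -113/37, 998/37]
R5 ← R5 + (25/37)·R2: [0, 0, 4/37, 282/37, 326/37]
R4 ← R4 + (856/507)·R3: [0, 0, 0, 7937/507, 8146/507]
R5 ← R5 − (2/507)·R3: [0, 0, 0, 3842/507, 4480/507]
R5 ← R5 − (3842/7937)·R4: [0, 0, 0, 0, 8404/7937]
5 nonzero rows, so the 5 vectors span a space of dimension 5.
Since 5 = 5, the vectors are linearly independent.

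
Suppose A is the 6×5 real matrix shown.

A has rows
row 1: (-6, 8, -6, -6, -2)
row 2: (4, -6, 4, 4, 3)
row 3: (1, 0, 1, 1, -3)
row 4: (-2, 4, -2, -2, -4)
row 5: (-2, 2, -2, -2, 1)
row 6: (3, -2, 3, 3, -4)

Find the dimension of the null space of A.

3

Row reduce to echelon form.
R2 ← R2 + (2/3)·R1: [0, -2/3, 0, 0, 5/3]
R3 ← R3 + (1/6)·R1: [0, 4/3, 0, 0, -10/3]
R4 ← R4 − (1/3)·R1: [0, 4/3, 0, 0, -10/3]
R5 ← R5 − (1/3)·R1: [0, -2/3, 0, 0, 5/3]
R6 ← R6 + (1/2)·R1: [0, 2, 0, 0, -5]
R3 ← R3 + (2)·R2: [0, 0, 0, 0, 0]
R4 ← R4 + (2)·R2: [0, 0, 0, 0, 0]
R5 ← R5 − R2: [0, 0, 0, 0, 0]
R6 ← R6 + (3)·R2: [0, 0, 0, 0, 0]
2 nonzero rows, so rank(A) = 2.
A has 5 columns; by rank–nullity, nullity = 5 − 2 = 3.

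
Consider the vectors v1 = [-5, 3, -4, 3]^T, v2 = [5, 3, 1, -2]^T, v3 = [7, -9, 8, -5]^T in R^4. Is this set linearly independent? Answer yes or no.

Form the matrix with these vectors as rows and row reduce.
R2 ← R2 + R1: [0, 6, -3, 1]
R3 ← R3 + (7/5)·R1: [0, -24/5, 12/5, -4/5]
R3 ← R3 + (4/5)·R2: [0, 0, 0, 0]
2 nonzero rows, so the 3 vectors span a space of dimension 2.
Since 2 < 3, the vectors are linearly dependent.

no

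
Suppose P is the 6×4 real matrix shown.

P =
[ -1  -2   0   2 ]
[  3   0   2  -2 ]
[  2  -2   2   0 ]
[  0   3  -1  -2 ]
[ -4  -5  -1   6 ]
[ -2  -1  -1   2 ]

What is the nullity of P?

2

Row reduce to echelon form.
R2 ← R2 + (3)·R1: [0, -6, 2, 4]
R3 ← R3 + (2)·R1: [0, -6, 2, 4]
R5 ← R5 − (4)·R1: [0, 3, -1, -2]
R6 ← R6 − (2)·R1: [0, 3, -1, -2]
R3 ← R3 − R2: [0, 0, 0, 0]
R4 ← R4 + (1/2)·R2: [0, 0, 0, 0]
R5 ← R5 + (1/2)·R2: [0, 0, 0, 0]
R6 ← R6 + (1/2)·R2: [0, 0, 0, 0]
2 nonzero rows, so rank(P) = 2.
P has 4 columns; by rank–nullity, nullity = 4 − 2 = 2.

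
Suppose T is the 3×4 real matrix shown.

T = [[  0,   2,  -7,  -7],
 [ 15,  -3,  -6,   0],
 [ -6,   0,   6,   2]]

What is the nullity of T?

Row reduce to echelon form.
Swap R1 ↔ R2
R3 ← R3 + (2/5)·R1: [0, -6/5, 18/5, 2]
R3 ← R3 + (3/5)·R2: [0, 0, -3/5, -11/5]
3 nonzero rows, so rank(T) = 3.
T has 4 columns; by rank–nullity, nullity = 4 − 3 = 1.

1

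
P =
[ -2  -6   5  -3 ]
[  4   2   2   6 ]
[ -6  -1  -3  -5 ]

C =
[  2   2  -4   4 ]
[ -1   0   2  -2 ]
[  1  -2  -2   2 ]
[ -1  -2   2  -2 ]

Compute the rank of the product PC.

2

First compute PC:
[[ 10,  -8, -20,  20],
 [  2,  -8,  -4,   4],
 [ -9,   4,  18, -18]]
Now row reduce the product.
R2 ← R2 − (1/5)·R1: [0, -32/5, 0, 0]
R3 ← R3 + (9/10)·R1: [0, -16/5, 0, 0]
R3 ← R3 − (1/2)·R2: [0, 0, 0, 0]
2 nonzero rows, so rank(PC) = 2.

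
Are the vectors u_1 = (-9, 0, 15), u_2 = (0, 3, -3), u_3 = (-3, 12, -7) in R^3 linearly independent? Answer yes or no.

no

Form the matrix with these vectors as rows and row reduce.
R3 ← R3 − (1/3)·R1: [0, 12, -12]
R3 ← R3 − (4)·R2: [0, 0, 0]
2 nonzero rows, so the 3 vectors span a space of dimension 2.
Since 2 < 3, the vectors are linearly dependent.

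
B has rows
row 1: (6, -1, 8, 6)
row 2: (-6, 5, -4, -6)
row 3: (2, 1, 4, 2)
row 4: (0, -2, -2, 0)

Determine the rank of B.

2

Row reduce to echelon form.
R2 ← R2 + R1: [0, 4, 4, 0]
R3 ← R3 − (1/3)·R1: [0, 4/3, 4/3, 0]
R3 ← R3 − (1/3)·R2: [0, 0, 0, 0]
R4 ← R4 + (1/2)·R2: [0, 0, 0, 0]
Echelon form has 2 nonzero rows, so rank(B) = 2.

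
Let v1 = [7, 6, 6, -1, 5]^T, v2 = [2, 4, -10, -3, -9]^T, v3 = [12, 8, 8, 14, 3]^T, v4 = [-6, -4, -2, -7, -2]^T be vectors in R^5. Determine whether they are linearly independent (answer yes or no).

yes

Form the matrix with these vectors as rows and row reduce.
R2 ← R2 − (2/7)·R1: [0, 16/7, -82/7, -19/7, -73/7]
R3 ← R3 − (12/7)·R1: [0, -16/7, -16/7, 110/7, -39/7]
R4 ← R4 + (6/7)·R1: [0, 8/7, 22/7, -55/7, 16/7]
R3 ← R3 + R2: [0, 0, -14, 13, -16]
R4 ← R4 − (1/2)·R2: [0, 0, 9, -13/2, 15/2]
R4 ← R4 + (9/14)·R3: [0, 0, 0, 13/7, -39/14]
4 nonzero rows, so the 4 vectors span a space of dimension 4.
Since 4 = 4, the vectors are linearly independent.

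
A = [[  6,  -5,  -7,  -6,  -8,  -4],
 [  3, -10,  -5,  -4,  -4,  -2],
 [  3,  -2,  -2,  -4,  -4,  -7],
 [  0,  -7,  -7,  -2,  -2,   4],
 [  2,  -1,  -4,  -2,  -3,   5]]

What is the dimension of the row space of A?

Row reduce to echelon form.
R2 ← R2 − (1/2)·R1: [0, -15/2, -3/2, -1, 0, 0]
R3 ← R3 − (1/2)·R1: [0, 1/2, 3/2, -1, 0, -5]
R5 ← R5 − (1/3)·R1: [0, 2/3, -5/3, 0, -1/3, 19/3]
R3 ← R3 + (1/15)·R2: [0, 0, 7/5, -16/15, 0, -5]
R4 ← R4 − (14/15)·R2: [0, 0, -28/5, -16/15, -2, 4]
R5 ← R5 + (4/45)·R2: [0, 0, -9/5, -4/45, -1/3, 19/3]
R4 ← R4 + (4)·R3: [0, 0, 0, -16/3, -2, -16]
R5 ← R5 + (9/7)·R3: [0, 0, 0, -92/63, -1/3, -2/21]
R5 ← R5 − (23/84)·R4: [0, 0, 0, 0, 3/14, 30/7]
Echelon form has 5 nonzero rows, so rank(A) = 5.
The row space has dimension equal to the rank: 5.

5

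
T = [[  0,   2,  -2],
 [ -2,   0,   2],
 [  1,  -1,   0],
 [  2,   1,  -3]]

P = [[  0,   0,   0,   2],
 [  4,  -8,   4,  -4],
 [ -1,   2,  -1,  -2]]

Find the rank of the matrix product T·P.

First compute TP:
[[ 10, -20,  10,  -4],
 [ -2,   4,  -2,  -8],
 [ -4,   8,  -4,   6],
 [  7, -14,   7,   6]]
Now row reduce the product.
R2 ← R2 + (1/5)·R1: [0, 0, 0, -44/5]
R3 ← R3 + (2/5)·R1: [0, 0, 0, 22/5]
R4 ← R4 − (7/10)·R1: [0, 0, 0, 44/5]
R3 ← R3 + (1/2)·R2: [0, 0, 0, 0]
R4 ← R4 + R2: [0, 0, 0, 0]
2 nonzero rows, so rank(TP) = 2.

2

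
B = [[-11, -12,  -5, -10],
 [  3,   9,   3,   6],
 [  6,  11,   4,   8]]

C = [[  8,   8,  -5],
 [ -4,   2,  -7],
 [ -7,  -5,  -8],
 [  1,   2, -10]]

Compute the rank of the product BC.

First compute BC:
[[-15, -107, 279],
 [-27,  39, -162],
 [-16,  66, -219]]
Now row reduce the product.
R2 ← R2 − (9/5)·R1: [0, 1158/5, -3321/5]
R3 ← R3 − (16/15)·R1: [0, 2702/15, -2583/5]
R3 ← R3 − (7/9)·R2: [0, 0, 0]
2 nonzero rows, so rank(BC) = 2.

2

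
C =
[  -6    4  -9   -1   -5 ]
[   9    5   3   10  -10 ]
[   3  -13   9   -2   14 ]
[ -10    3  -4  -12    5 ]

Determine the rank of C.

Row reduce to echelon form.
R2 ← R2 + (3/2)·R1: [0, 11, -21/2, 17/2, -35/2]
R3 ← R3 + (1/2)·R1: [0, -11, 9/2, -5/2, 23/2]
R4 ← R4 − (5/3)·R1: [0, -11/3, 11, -31/3, 40/3]
R3 ← R3 + R2: [0, 0, -6, 6, -6]
R4 ← R4 + (1/3)·R2: [0, 0, 15/2, -15/2, 15/2]
R4 ← R4 + (5/4)·R3: [0, 0, 0, 0, 0]
Echelon form has 3 nonzero rows, so rank(C) = 3.

3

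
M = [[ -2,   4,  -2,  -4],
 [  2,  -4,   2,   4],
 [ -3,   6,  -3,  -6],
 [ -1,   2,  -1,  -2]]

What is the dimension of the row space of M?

1

Row reduce to echelon form.
R2 ← R2 + R1: [0, 0, 0, 0]
R3 ← R3 − (3/2)·R1: [0, 0, 0, 0]
R4 ← R4 − (1/2)·R1: [0, 0, 0, 0]
Echelon form has 1 nonzero row, so rank(M) = 1.
The row space has dimension equal to the rank: 1.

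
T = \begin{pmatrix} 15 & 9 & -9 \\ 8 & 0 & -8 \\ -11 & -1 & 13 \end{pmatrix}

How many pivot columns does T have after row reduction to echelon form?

Row reduce to echelon form.
R2 ← R2 − (8/15)·R1: [0, -24/5, -16/5]
R3 ← R3 + (11/15)·R1: [0, 28/5, 32/5]
R3 ← R3 + (7/6)·R2: [0, 0, 8/3]
Echelon form has 3 nonzero rows, so rank(T) = 3.
Each nonzero row contributes one pivot column: 3 pivot columns.

3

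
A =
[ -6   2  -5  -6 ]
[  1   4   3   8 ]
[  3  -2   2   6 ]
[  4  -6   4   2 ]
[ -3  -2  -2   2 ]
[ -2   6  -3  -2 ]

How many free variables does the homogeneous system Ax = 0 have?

Row reduce to echelon form.
R2 ← R2 + (1/6)·R1: [0, 13/3, 13/6, 7]
R3 ← R3 + (1/2)·R1: [0, -1, -1/2, 3]
R4 ← R4 + (2/3)·R1: [0, -14/3, 2/3, -2]
R5 ← R5 − (1/2)·R1: [0, -3, 1/2, 5]
R6 ← R6 − (1/3)·R1: [0, 16/3, -4/3, 0]
R3 ← R3 + (3/13)·R2: [0, 0, 0, 60/13]
R4 ← R4 + (14/13)·R2: [0, 0, 3, 72/13]
R5 ← R5 + (9/13)·R2: [0, 0, 2, 128/13]
R6 ← R6 − (16/13)·R2: [0, 0, -4, -112/13]
Swap R3 ↔ R4
R5 ← R5 − (2/3)·R3: [0, 0, 0, 80/13]
R6 ← R6 + (4/3)·R3: [0, 0, 0, -16/13]
R5 ← R5 − (4/3)·R4: [0, 0, 0, 0]
R6 ← R6 + (4/15)·R4: [0, 0, 0, 0]
4 nonzero rows, so rank(A) = 4.
A has 4 columns; by rank–nullity, nullity = 4 − 4 = 0.

0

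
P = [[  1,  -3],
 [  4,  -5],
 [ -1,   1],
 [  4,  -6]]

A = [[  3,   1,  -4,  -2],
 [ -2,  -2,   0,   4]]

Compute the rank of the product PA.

2

First compute PA:
[[  9,   7,  -4, -14],
 [ 22,  14, -16, -28],
 [ -5,  -3,   4,   6],
 [ 24,  16, -16, -32]]
Now row reduce the product.
R2 ← R2 − (22/9)·R1: [0, -28/9, -56/9, 56/9]
R3 ← R3 + (5/9)·R1: [0, 8/9, 16/9, -16/9]
R4 ← R4 − (8/3)·R1: [0, -8/3, -16/3, 16/3]
R3 ← R3 + (2/7)·R2: [0, 0, 0, 0]
R4 ← R4 − (6/7)·R2: [0, 0, 0, 0]
2 nonzero rows, so rank(PA) = 2.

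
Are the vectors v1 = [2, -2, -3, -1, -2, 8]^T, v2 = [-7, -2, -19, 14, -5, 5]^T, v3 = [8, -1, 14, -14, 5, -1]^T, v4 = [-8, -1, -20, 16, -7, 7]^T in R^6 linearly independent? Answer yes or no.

no

Form the matrix with these vectors as rows and row reduce.
R2 ← R2 + (7/2)·R1: [0, -9, -59/2, 21/2, -12, 33]
R3 ← R3 − (4)·R1: [0, 7, 26, -10, 13, -33]
R4 ← R4 + (4)·R1: [0, -9, -32, 12, -15, 39]
R3 ← R3 + (7/9)·R2: [0, 0, 55/18, -11/6, 11/3, -22/3]
R4 ← R4 − R2: [0, 0, -5/2, 3/2, -3, 6]
R4 ← R4 + (9/11)·R3: [0, 0, 0, 0, 0, 0]
3 nonzero rows, so the 4 vectors span a space of dimension 3.
Since 3 < 4, the vectors are linearly dependent.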